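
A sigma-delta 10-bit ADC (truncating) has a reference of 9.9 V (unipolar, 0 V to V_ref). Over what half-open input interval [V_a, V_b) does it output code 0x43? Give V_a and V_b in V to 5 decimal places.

[0.64775 V, 0.65742 V)

LSB = 9.9/2^10 = 9.668 mV.
Code 0x43 = 67 decimal.
V_a = V_low + 67·LSB = 0.647754 V; V_b = V_low + 68·LSB = 0.657422 V.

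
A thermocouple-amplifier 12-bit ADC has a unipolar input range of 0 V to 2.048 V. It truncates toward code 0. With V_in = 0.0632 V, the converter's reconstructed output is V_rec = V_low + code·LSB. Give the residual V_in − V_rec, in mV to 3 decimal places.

0.200 mV

Step size: 2.048 V ÷ 2^12 = 0.500 mV.
(0.0632 − 0)/0.0005 = 126.4000; ⌊·⌋ gives code 126.
Reconstructed: 0.063 V.
Error = 0.0632 − 0.063 = 0.0002 V = 0.200 mV.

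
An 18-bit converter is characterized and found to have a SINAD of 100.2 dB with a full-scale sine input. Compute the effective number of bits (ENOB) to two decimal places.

16.35 bits

ENOB = (SINAD − 1.76) / 6.02 = (100.2 − 1.76)/6.02 = 16.352.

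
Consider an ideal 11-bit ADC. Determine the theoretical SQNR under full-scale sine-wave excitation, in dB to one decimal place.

SNR ≈ 6.02·N + 1.76 dB = 6.02·11 + 1.76 = 67.98 dB.

68.0 dB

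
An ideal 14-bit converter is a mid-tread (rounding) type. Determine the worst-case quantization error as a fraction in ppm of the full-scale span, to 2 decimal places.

30.52 ppm

Rounding → worst-case error = ½ LSB = V_FS/2^15, so 1e+06/32768 = 30.5176 ppm of full scale.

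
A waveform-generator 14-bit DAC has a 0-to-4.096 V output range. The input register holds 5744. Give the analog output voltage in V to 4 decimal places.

LSB = 4.096 V / 2^14 = 250.00 µV.
V_out = 0 + 5744 × 0.00025 V = 1.436 V.

1.4360 V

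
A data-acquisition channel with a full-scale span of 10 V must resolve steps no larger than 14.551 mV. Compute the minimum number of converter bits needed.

10 bits

Number of steps required ≥ 10 V / 14.551 mV = 687.24.
Need 2^N ≥ 687.24; 2^9 = 512, 2^10 = 1024.
Minimum N = 10.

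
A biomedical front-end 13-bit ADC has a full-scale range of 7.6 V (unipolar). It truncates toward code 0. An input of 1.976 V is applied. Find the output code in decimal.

code 2129

Full-scale span = 7.6 V; LSB = 7.6/2^13 = 0.928 mV.
Input sits at 2129.920 steps above V_low.
⌊·⌋(2129.920) = 2129.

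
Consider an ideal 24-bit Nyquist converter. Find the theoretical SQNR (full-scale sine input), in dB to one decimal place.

SNR ≈ 6.02·N + 1.76 dB = 6.02·24 + 1.76 = 146.24 dB.

146.2 dB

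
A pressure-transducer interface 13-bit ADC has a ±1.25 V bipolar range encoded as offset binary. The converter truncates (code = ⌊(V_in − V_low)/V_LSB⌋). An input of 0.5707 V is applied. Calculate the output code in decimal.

code 5966

LSB = 2.5 V / 8192 = 305.18 µV.
(0.5707 − (−1.25)) / 0.000305176 = 5966.070 LSBs.
So the output code is 5966.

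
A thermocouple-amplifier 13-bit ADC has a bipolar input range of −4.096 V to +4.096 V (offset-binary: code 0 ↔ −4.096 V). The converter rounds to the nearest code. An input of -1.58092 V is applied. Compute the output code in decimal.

With 8192 levels over 8.192 V, one step is 1.000 mV.
Input sits at 2515.080 steps above V_low.
So the output code is 2515.

code 2515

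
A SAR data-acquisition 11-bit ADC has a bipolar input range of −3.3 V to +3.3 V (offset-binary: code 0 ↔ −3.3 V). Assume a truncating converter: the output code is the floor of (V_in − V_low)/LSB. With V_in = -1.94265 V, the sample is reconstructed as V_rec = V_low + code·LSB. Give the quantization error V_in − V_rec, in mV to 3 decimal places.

0.612 mV

Step size: 6.6 V ÷ 2^11 = 3.223 mV.
(V_in − V_low)/LSB = (-1.94265 − (−3.3))/0.00322266 = 421.1898 → code 421 (floor).
Reconstructed: -1.9432617 V.
Difference: 0.000611719 V → 0.612 mV.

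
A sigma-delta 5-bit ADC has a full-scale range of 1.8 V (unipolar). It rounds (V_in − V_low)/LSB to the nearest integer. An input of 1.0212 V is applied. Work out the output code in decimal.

Full-scale span = 1.8 V; LSB = 1.8/2^5 = 56.250 mV.
Input sits at 18.155 steps above V_low.
round(18.155) = 18.

code 18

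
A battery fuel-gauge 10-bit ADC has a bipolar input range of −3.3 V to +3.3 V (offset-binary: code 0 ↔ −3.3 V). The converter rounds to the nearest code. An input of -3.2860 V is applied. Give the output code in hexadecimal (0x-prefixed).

code 0x2 (decimal 2)

LSB = 6.6 V / 1024 = 6.445 mV.
Input sits at 2.172 steps above V_low.
Round → code 2.
In hexadecimal (0x-prefixed): 0x2.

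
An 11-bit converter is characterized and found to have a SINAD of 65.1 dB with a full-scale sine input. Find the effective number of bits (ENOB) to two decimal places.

10.52 bits

ENOB = (SINAD − 1.76) / 6.02 = (65.1 − 1.76)/6.02 = 10.522.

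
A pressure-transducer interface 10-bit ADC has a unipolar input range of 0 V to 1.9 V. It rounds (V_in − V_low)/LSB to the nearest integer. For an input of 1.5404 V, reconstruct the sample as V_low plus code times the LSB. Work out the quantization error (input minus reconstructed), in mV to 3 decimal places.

LSB = 1.9/2^10 = 1.855 mV.
Scaled input = 830.1945 LSBs, so code = 830.
Reconstructed: 1.5400391 V.
V_in − V_rec = 0.000360937 V = 0.361 mV.

0.361 mV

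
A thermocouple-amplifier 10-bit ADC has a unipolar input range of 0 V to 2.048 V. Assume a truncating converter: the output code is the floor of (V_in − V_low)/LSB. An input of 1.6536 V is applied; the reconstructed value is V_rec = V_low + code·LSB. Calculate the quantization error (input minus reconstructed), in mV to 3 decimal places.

1.600 mV

Step size: 2.048 V ÷ 2^10 = 2.000 mV.
(1.6536 − 0)/0.002 = 826.8000; ⌊·⌋ gives code 826.
Code 826 maps back to 0 + 826×0.002 V = 1.652 V.
Difference: 0.0016 V → 1.600 mV.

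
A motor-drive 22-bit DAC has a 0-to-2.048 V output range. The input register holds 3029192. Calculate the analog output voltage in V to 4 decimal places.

LSB = 2.048 V / 2^22 = 0.49 µV.
V_out = 0 + 3029192 × 4.88281e-07 V = 1.4791 V.

1.4791 V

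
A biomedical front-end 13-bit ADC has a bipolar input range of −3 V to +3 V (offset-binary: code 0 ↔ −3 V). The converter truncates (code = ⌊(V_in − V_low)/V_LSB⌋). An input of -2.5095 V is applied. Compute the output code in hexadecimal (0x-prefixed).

With 8192 levels over 6 V, one step is 0.732 mV.
(-2.5095 − (−3)) / 0.000732422 = 669.696 LSBs.
⌊·⌋(669.696) = 669.
In hexadecimal (0x-prefixed): 0x29D.

code 0x29D (decimal 669)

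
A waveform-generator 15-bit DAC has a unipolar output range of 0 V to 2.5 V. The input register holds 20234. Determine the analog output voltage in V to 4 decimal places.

LSB = 2.5 V / 2^15 = 76.29 µV.
V_out = 0 + 20234 × 7.62939e-05 V = 1.54373 V.

1.5437 V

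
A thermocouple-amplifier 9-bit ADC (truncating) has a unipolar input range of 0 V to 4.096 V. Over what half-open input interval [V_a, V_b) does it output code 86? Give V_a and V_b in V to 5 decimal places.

LSB = 4.096/2^9 = 8.000 mV.
V_a = V_low + 86·LSB = 0.688 V; V_b = V_low + 87·LSB = 0.696 V.

[0.68800 V, 0.69600 V)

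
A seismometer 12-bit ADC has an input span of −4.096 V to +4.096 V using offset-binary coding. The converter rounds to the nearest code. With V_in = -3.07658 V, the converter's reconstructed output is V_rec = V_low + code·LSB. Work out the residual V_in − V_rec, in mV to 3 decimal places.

-0.580 mV

LSB = 8.192/2^12 = 2.000 mV.
Scaled input = 509.7100 LSBs, so code = 510.
Code 510 maps back to (−4.096) + 510×0.002 V = -3.076 V.
Error = -3.07658 − (−3.076) = -0.00058 V = -0.580 mV.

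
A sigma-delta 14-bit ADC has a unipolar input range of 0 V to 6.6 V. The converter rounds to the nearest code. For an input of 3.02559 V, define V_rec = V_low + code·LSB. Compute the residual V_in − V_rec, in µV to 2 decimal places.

-81.39 µV

LSB = 6.6/2^14 = 402.83 µV.
Scaled input = 7510.7980 LSBs, so code = 7511.
V_rec = 0 + 7511·0.000402832 = 3.0256714 V.
Difference: -8.13867e-05 V → -81.39 µV.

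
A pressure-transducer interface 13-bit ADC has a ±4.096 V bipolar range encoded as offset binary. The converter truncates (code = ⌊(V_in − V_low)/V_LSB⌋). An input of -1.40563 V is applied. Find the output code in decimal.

code 2690

LSB = 8.192 V / 8192 = 1.000 mV.
Input sits at 2690.370 steps above V_low.
⌊·⌋(2690.370) = 2690.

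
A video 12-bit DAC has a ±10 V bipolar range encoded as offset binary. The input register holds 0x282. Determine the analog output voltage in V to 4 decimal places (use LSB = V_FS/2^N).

LSB = 20 V / 2^12 = 4.883 mV.
Code 0x282 = 642 decimal.
V_out = (−10) + 642 × 0.00488281 V = -6.86523 V.

-6.8652 V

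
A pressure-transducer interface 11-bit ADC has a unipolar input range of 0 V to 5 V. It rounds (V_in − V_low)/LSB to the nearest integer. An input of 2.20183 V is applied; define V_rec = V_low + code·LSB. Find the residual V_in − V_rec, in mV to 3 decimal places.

-0.318 mV

Step size: 5 V ÷ 2^11 = 2.441 mV.
(V_in − V_low)/LSB = (2.20183 − 0)/0.00244141 = 901.8696 → code 902 (round).
V_rec = 0 + 902·0.00244141 = 2.2021484 V.
Difference: -0.000318437 V → -0.318 mV.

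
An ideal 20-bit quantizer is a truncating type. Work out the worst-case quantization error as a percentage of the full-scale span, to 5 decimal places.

Truncating → worst-case error = 1 LSB = V_FS/2^20, so 100/1048576 = 9.53674e-05 % of full scale.

0.00010 %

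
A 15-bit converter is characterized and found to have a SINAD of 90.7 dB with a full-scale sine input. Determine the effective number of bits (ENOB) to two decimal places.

ENOB = (SINAD − 1.76) / 6.02 = (90.7 − 1.76)/6.02 = 14.774.

14.77 bits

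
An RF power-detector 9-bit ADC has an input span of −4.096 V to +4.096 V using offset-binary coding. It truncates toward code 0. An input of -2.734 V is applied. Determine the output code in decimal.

Full-scale span = 8.192 V; LSB = 8.192/2^9 = 16.000 mV.
(V_in − V_low)/LSB = (-2.734 − (−4.096)) / 0.016 = 85.125.
So the output code is 85.

code 85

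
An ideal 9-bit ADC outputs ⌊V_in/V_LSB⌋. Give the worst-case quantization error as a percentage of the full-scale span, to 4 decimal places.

0.1953 %

Truncating → worst-case error = 1 LSB = V_FS/2^9, so 100/512 = 0.195312 % of full scale.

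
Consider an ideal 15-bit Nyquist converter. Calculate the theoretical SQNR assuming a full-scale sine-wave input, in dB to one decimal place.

92.1 dB

SNR ≈ 6.02·N + 1.76 dB = 6.02·15 + 1.76 = 92.06 dB.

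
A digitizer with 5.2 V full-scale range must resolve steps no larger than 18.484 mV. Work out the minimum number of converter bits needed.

9 bits

Number of steps required ≥ 5.2 V / 18.484 mV = 281.32.
Need 2^N ≥ 281.32; 2^8 = 256, 2^9 = 512.
Minimum N = 9.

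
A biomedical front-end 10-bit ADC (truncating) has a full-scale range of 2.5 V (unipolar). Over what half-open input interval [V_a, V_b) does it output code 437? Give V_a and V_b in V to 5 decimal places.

LSB = 2.5/2^10 = 2.441 mV.
V_a = V_low + 437·LSB = 1.06689 V; V_b = V_low + 438·LSB = 1.06934 V.

[1.06689 V, 1.06934 V)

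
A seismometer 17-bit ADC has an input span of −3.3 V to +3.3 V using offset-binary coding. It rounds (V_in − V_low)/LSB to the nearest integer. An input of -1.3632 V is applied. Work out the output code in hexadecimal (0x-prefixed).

LSB = 6.6 V / 131072 = 50.35 µV.
(-1.3632 − (−3.3)) / 5.0354e-05 = 38463.674 LSBs.
So the output code is 38464.
In hexadecimal (0x-prefixed): 0x9640.

code 0x9640 (decimal 38464)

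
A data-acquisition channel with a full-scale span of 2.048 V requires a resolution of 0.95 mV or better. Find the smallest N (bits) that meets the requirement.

Number of steps required ≥ 2.048 V / 0.95 mV = 2155.79.
Need 2^N ≥ 2155.79; 2^11 = 2048, 2^12 = 4096.
Minimum N = 12.

12 bits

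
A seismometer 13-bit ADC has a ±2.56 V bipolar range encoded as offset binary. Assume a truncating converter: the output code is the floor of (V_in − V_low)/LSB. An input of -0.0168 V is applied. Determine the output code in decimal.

With 8192 levels over 5.12 V, one step is 0.625 mV.
Input sits at 4069.120 steps above V_low.
Floor → code 4069.

code 4069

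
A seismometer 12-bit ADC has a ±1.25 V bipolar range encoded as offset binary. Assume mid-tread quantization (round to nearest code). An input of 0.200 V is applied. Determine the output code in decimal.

code 2376

With 4096 levels over 2.5 V, one step is 0.610 mV.
Input sits at 2375.680 steps above V_low.
Round → code 2376.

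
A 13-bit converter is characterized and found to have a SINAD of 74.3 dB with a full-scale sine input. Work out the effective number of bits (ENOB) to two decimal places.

ENOB = (SINAD − 1.76) / 6.02 = (74.3 − 1.76)/6.02 = 12.050.

12.05 bits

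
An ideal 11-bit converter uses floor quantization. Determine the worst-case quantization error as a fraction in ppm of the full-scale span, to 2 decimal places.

488.28 ppm

Truncating → worst-case error = 1 LSB = V_FS/2^11, so 1e+06/2048 = 488.281 ppm of full scale.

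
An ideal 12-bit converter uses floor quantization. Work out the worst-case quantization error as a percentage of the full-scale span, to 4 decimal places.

0.0244 %

Truncating → worst-case error = 1 LSB = V_FS/2^12, so 100/4096 = 0.0244141 % of full scale.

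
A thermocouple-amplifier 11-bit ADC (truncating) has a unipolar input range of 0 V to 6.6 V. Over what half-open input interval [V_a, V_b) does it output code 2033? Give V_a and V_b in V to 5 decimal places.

LSB = 6.6/2^11 = 3.223 mV.
V_a = V_low + 2033·LSB = 6.55166 V; V_b = V_low + 2034·LSB = 6.55488 V.

[6.55166 V, 6.55488 V)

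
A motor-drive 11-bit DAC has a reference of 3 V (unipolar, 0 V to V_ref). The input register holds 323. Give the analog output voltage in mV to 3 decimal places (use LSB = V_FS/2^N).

473.145 mV

LSB = 3 V / 2^11 = 1.465 mV.
V_out = 0 + 323 × 0.00146484 V = 0.473145 V.
= 473.145 mV.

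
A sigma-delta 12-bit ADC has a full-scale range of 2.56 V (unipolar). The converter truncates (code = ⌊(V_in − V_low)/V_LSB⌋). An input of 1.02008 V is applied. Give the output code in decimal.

code 1632

With 4096 levels over 2.56 V, one step is 0.625 mV.
(V_in − V_low)/LSB = (1.02008 − 0) / 0.000625 = 1632.128.
So the output code is 1632.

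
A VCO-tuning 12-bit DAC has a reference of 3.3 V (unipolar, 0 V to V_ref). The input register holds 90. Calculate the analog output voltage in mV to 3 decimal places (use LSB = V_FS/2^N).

72.510 mV

LSB = 3.3 V / 2^12 = 0.806 mV.
V_out = 0 + 90 × 0.000805664 V = 0.0725098 V.
= 72.510 mV.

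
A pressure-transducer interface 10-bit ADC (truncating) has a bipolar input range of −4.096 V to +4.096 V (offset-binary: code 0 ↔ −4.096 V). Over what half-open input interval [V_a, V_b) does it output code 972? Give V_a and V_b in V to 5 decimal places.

LSB = 8.192/2^10 = 8.000 mV.
V_a = V_low + 972·LSB = 3.68 V; V_b = V_low + 973·LSB = 3.688 V.

[3.68000 V, 3.68800 V)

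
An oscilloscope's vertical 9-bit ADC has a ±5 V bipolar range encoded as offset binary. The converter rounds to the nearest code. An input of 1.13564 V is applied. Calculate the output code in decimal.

LSB = 10 V / 512 = 19.531 mV.
Input sits at 314.145 steps above V_low.
Round → code 314.

code 314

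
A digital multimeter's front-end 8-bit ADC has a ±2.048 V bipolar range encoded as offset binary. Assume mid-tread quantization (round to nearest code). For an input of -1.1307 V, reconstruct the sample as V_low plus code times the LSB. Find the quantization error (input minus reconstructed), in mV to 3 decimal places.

5.300 mV

Step size: 4.096 V ÷ 2^8 = 16.000 mV.
(V_in − V_low)/LSB = (-1.1307 − (−2.048))/0.016 = 57.3312 → code 57 (round).
Code 57 maps back to (−2.048) + 57×0.016 V = -1.136 V.
Error = -1.1307 − (−1.136) = 0.0053 V = 5.300 mV.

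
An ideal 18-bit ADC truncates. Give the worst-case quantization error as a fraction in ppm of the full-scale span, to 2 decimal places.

Truncating → worst-case error = 1 LSB = V_FS/2^18, so 1e+06/262144 = 3.8147 ppm of full scale.

3.81 ppm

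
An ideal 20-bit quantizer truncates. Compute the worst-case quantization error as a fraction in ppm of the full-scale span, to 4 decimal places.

0.9537 ppm

Truncating → worst-case error = 1 LSB = V_FS/2^20, so 1e+06/1048576 = 0.953674 ppm of full scale.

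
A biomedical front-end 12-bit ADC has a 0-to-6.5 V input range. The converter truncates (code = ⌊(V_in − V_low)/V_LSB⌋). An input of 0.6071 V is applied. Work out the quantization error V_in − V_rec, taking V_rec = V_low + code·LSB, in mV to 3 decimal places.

Step size: 6.5 V ÷ 2^12 = 1.587 mV.
Scaled input = 382.5664 LSBs, so code = 382.
Reconstructed: 0.60620117 V.
Error = 0.6071 − 0.60620117 = 0.000898828 V = 0.899 mV.

0.899 mV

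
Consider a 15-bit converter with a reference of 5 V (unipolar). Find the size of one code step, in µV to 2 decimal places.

152.59 µV

Full-scale span = 5 V.
LSB = 5 / 2^15 = 5 / 32768 = 0.000152588 V = 152.59 µV.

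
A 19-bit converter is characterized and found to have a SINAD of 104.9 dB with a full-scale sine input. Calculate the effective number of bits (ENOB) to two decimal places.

ENOB = (SINAD − 1.76) / 6.02 = (104.9 − 1.76)/6.02 = 17.133.

17.13 bits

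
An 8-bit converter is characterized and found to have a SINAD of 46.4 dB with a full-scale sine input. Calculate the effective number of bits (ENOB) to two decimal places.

7.42 bits

ENOB = (SINAD − 1.76) / 6.02 = (46.4 − 1.76)/6.02 = 7.415.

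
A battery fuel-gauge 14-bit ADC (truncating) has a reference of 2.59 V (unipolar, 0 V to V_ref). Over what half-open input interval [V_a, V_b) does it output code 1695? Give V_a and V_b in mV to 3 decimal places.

[267.947 mV, 268.105 mV)

LSB = 2.59/2^14 = 158.08 µV.
V_a = V_low + 1695·LSB = 0.267947 V; V_b = V_low + 1696·LSB = 0.268105 V.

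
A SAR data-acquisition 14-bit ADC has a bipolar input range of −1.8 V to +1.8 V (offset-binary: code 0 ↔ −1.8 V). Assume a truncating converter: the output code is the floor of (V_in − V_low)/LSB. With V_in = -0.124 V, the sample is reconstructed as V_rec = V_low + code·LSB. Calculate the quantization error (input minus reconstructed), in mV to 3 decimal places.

0.146 mV

One LSB is 3.6 V / 16384 = 219.73 µV.
Scaled input = 7627.6622 LSBs, so code = 7627.
V_rec = (−1.8) + 7627·0.000219727 = -0.12414551 V.
V_in − V_rec = 0.000145508 V = 0.146 mV.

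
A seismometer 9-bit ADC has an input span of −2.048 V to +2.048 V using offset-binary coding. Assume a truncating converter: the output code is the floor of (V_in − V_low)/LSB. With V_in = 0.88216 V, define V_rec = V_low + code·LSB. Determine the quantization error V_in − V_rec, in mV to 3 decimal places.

2.160 mV

One LSB is 4.096 V / 512 = 8.000 mV.
(V_in − V_low)/LSB = (0.88216 − (−2.048))/0.008 = 366.2700 → code 366 (floor).
Code 366 maps back to (−2.048) + 366×0.008 V = 0.88 V.
Error = 0.88216 − 0.88 = 0.00216 V = 2.160 mV.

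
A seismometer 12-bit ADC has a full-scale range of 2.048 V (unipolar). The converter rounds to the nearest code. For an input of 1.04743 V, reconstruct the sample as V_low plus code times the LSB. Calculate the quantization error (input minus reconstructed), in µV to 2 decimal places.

-70.00 µV

One LSB is 2.048 V / 4096 = 0.500 mV.
Scaled input = 2094.8600 LSBs, so code = 2095.
Code 2095 maps back to 0 + 2095×0.0005 V = 1.0475 V.
Error = 1.04743 − 1.0475 = -7e-05 V = -70.00 µV.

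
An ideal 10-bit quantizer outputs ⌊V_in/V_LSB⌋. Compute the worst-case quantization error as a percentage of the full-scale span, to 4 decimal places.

0.0977 %

Truncating → worst-case error = 1 LSB = V_FS/2^10, so 100/1024 = 0.0976562 % of full scale.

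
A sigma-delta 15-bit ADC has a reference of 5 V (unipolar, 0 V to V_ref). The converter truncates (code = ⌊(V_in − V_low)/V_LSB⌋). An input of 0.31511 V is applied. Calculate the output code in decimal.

LSB = 5 V / 32768 = 152.59 µV.
Input sits at 2065.105 steps above V_low.
So the output code is 2065.

code 2065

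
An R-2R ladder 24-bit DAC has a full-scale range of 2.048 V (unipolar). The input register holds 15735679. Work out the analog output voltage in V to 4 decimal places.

LSB = 2.048 V / 2^24 = 0.12 µV.
V_out = 0 + 15735679 × 1.2207e-07 V = 1.92086 V.

1.9209 V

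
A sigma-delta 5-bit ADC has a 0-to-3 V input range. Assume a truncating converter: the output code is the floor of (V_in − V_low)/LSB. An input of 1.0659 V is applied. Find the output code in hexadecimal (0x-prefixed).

LSB = 3 V / 32 = 93.750 mV.
Input sits at 11.370 steps above V_low.
Floor → code 11.
In hexadecimal (0x-prefixed): 0xB.

code 0xB (decimal 11)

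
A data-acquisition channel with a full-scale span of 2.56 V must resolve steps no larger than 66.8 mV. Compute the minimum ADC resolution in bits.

6 bits

Number of steps required ≥ 2.56 V / 66.8 mV = 38.32.
Need 2^N ≥ 38.32; 2^5 = 32, 2^6 = 64.
Minimum N = 6.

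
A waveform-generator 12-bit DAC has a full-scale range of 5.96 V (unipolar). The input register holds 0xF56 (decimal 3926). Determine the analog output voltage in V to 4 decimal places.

5.7126 V

LSB = 5.96 V / 2^12 = 1.455 mV.
Code 0xF56 = 3926 decimal.
V_out = 0 + 3926 × 0.00145508 V = 5.71264 V.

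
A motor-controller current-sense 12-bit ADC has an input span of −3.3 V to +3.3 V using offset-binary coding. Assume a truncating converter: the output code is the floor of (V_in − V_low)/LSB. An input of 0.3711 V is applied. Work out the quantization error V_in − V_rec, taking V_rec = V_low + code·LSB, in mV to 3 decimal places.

Step size: 6.6 V ÷ 2^12 = 1.611 mV.
Scaled input = 2278.3069 LSBs, so code = 2278.
Reconstructed: 0.37060547 V.
V_in − V_rec = 0.000494531 V = 0.495 mV.

0.495 mV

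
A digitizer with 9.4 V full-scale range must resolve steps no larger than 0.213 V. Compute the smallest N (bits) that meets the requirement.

6 bits

Number of steps required ≥ 9.4 V / 0.213 V = 44.13.
Need 2^N ≥ 44.13; 2^5 = 32, 2^6 = 64.
Minimum N = 6.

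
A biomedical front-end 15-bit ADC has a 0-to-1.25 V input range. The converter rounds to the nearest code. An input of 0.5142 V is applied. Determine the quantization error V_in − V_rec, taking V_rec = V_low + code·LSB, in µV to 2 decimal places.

16.96 µV

One LSB is 1.25 V / 32768 = 38.15 µV.
(0.5142 − 0)/3.8147e-05 = 13479.4445; round gives code 13479.
Reconstructed: 0.51418304 V.
Error = 0.5142 − 0.51418304 = 1.69556e-05 V = 16.96 µV.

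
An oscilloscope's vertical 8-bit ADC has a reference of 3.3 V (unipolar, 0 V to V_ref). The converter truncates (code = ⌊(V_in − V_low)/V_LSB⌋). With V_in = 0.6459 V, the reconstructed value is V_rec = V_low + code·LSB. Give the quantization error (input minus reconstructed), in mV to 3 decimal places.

LSB = 3.3/2^8 = 12.891 mV.
(V_in − V_low)/LSB = (0.6459 − 0)/0.0128906 = 50.1062 → code 50 (floor).
V_rec = 0 + 50·0.0128906 = 0.64453125 V.
Error = 0.6459 − 0.64453125 = 0.00136875 V = 1.369 mV.

1.369 mV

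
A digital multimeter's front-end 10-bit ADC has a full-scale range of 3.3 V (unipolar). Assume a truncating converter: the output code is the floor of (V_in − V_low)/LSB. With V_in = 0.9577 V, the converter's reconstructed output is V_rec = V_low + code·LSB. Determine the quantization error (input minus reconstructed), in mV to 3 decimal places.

One LSB is 3.3 V / 1024 = 3.223 mV.
Scaled input = 297.1772 LSBs, so code = 297.
V_rec = 0 + 297·0.00322266 = 0.95712891 V.
V_in − V_rec = 0.000571094 V = 0.571 mV.

0.571 mV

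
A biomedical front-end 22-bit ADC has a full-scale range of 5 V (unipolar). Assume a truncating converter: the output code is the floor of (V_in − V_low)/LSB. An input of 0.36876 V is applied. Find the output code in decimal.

code 309338

LSB = 5 V / 4194304 = 1.19 µV.
(V_in − V_low)/LSB = (0.36876 − 0) / 1.19209e-06 = 309338.309.
⌊·⌋(309338.309) = 309338.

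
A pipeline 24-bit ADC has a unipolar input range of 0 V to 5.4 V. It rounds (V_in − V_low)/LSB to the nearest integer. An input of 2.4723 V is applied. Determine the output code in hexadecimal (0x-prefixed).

Full-scale span = 5.4 V; LSB = 5.4/2^24 = 0.32 µV.
Input sits at 7681168.725 steps above V_low.
So the output code is 7681169.
In hexadecimal (0x-prefixed): 0x753491.

code 0x753491 (decimal 7681169)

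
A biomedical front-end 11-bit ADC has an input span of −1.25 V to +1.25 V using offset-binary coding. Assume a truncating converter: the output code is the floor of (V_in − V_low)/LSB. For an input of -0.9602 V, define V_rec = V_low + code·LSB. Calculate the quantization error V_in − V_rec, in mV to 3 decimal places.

0.493 mV

LSB = 2.5/2^11 = 1.221 mV.
(V_in − V_low)/LSB = (-0.9602 − (−1.25))/0.0012207 = 237.4042 → code 237 (floor).
Reconstructed: -0.96069336 V.
V_in − V_rec = 0.000493359 V = 0.493 mV.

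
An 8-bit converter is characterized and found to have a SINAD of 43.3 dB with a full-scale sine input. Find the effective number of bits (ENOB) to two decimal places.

ENOB = (SINAD − 1.76) / 6.02 = (43.3 − 1.76)/6.02 = 6.900.

6.90 bits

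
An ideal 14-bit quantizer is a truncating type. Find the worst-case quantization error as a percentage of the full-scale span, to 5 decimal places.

0.00610 %

Truncating → worst-case error = 1 LSB = V_FS/2^14, so 100/16384 = 0.00610352 % of full scale.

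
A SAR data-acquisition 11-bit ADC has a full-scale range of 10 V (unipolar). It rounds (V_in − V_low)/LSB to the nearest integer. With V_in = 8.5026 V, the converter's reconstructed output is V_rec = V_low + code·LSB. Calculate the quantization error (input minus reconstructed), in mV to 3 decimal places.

One LSB is 10 V / 2048 = 4.883 mV.
(8.5026 − 0)/0.00488281 = 1741.3325; round gives code 1741.
Reconstructed: 8.5009766 V.
Difference: 0.00162344 V → 1.623 mV.

1.623 mV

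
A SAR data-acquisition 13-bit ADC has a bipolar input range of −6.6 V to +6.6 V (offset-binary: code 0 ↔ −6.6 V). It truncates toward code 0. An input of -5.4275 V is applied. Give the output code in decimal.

Full-scale span = 13.2 V; LSB = 13.2/2^13 = 1.611 mV.
(-5.4275 − (−6.6)) / 0.00161133 = 727.661 LSBs.
So the output code is 727.

code 727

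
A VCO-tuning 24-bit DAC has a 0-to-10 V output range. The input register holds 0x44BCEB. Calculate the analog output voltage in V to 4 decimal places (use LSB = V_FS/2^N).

LSB = 10 V / 2^24 = 0.60 µV.
Code 0x44BCEB = 4504811 decimal.
V_out = 0 + 4504811 × 5.96046e-07 V = 2.68508 V.

2.6851 V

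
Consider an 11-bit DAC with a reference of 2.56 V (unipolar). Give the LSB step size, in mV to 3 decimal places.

Full-scale span = 2.56 V.
LSB = 2.56 / 2^11 = 2.56 / 2048 = 0.00125 V = 1.250 mV.

1.250 mV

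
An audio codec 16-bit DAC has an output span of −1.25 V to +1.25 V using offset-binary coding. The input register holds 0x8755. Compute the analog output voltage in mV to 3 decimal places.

LSB = 2.5 V / 2^16 = 38.15 µV.
Code 0x8755 = 34645 decimal.
V_out = (−1.25) + 34645 × 3.8147e-05 V = 0.0716019 V.
= 71.602 mV.

71.602 mV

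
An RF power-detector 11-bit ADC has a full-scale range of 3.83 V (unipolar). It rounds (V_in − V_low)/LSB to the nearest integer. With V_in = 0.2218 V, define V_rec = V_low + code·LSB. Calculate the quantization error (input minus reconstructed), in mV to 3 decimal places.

-0.744 mV

One LSB is 3.83 V / 2048 = 1.870 mV.
(0.2218 − 0)/0.00187012 = 118.6022; round gives code 119.
Code 119 maps back to 0 + 119×0.00187012 V = 0.22254395 V.
Difference: -0.000743945 V → -0.744 mV.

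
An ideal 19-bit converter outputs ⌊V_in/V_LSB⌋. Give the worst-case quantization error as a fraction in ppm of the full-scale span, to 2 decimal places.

Truncating → worst-case error = 1 LSB = V_FS/2^19, so 1e+06/524288 = 1.90735 ppm of full scale.

1.91 ppm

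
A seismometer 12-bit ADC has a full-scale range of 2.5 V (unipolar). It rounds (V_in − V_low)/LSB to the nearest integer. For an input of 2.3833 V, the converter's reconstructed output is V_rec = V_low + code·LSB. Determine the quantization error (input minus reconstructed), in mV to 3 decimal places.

-0.123 mV

LSB = 2.5/2^12 = 0.610 mV.
Scaled input = 3904.7987 LSBs, so code = 3905.
Code 3905 maps back to 0 + 3905×0.000610352 V = 2.3834229 V.
Difference: -0.000122852 V → -0.123 mV.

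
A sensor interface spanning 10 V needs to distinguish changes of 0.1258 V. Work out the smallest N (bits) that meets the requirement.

Number of steps required ≥ 10 V / 0.1258 V = 79.49.
Need 2^N ≥ 79.49; 2^6 = 64, 2^7 = 128.
Minimum N = 7.

7 bits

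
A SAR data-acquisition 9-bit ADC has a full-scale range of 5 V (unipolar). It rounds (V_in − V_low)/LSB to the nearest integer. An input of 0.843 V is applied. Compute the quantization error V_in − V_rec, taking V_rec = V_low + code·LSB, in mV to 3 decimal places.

3.156 mV

One LSB is 5 V / 512 = 9.766 mV.
(V_in − V_low)/LSB = (0.843 − 0)/0.00976562 = 86.3232 → code 86 (round).
V_rec = 0 + 86·0.00976562 = 0.83984375 V.
Difference: 0.00315625 V → 3.156 mV.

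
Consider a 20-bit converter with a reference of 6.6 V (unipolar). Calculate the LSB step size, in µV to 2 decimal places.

Full-scale span = 6.6 V.
LSB = 6.6 / 2^20 = 6.6 / 1048576 = 6.29425e-06 V = 6.29 µV.

6.29 µV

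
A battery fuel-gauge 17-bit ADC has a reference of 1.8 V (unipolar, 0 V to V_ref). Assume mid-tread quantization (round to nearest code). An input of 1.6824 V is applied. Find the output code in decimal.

code 122509

With 131072 levels over 1.8 V, one step is 13.73 µV.
(V_in − V_low)/LSB = (1.6824 − 0) / 1.37329e-05 = 122508.629.
So the output code is 122509.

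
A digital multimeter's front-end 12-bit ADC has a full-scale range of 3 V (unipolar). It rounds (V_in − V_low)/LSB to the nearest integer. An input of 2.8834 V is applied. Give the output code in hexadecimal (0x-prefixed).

code 0xF61 (decimal 3937)

LSB = 3 V / 4096 = 0.732 mV.
(V_in − V_low)/LSB = (2.8834 − 0) / 0.000732422 = 3936.802.
Round → code 3937.
In hexadecimal (0x-prefixed): 0xF61.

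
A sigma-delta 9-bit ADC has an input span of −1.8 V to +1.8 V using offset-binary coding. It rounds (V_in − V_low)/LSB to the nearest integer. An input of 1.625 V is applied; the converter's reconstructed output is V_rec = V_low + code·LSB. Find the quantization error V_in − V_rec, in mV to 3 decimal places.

LSB = 3.6/2^9 = 7.031 mV.
(V_in − V_low)/LSB = (1.625 − (−1.8))/0.00703125 = 487.1111 → code 487 (round).
Reconstructed: 1.6242188 V.
Error = 1.625 − 1.6242188 = 0.00078125 V = 0.781 mV.

0.781 mV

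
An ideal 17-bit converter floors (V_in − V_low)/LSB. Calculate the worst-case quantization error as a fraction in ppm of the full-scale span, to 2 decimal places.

7.63 ppm

Truncating → worst-case error = 1 LSB = V_FS/2^17, so 1e+06/131072 = 7.62939 ppm of full scale.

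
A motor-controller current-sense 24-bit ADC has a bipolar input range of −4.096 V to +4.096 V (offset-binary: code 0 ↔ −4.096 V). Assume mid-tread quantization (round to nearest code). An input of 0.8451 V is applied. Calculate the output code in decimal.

code 10119373

With 16777216 levels over 8.192 V, one step is 0.49 µV.
(V_in − V_low)/LSB = (0.8451 − (−4.096)) / 4.88281e-07 = 10119372.800.
Round → code 10119373.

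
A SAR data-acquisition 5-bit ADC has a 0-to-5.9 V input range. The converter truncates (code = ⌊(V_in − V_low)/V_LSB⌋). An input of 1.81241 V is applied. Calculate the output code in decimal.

Full-scale span = 5.9 V; LSB = 5.9/2^5 = 184.375 mV.
(1.81241 − 0) / 0.184375 = 9.830 LSBs.
Floor → code 9.

code 9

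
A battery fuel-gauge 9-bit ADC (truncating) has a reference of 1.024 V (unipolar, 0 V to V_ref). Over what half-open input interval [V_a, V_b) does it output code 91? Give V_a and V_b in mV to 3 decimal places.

[182.000 mV, 184.000 mV)

LSB = 1.024/2^9 = 2.000 mV.
V_a = V_low + 91·LSB = 0.182 V; V_b = V_low + 92·LSB = 0.184 V.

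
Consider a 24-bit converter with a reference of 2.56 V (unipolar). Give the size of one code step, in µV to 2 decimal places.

Full-scale span = 2.56 V.
LSB = 2.56 / 2^24 = 2.56 / 16777216 = 1.52588e-07 V = 0.15 µV.

0.15 µV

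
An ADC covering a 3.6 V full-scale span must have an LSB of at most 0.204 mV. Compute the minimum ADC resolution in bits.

15 bits

Number of steps required ≥ 3.6 V / 0.204 mV = 17647.06.
Need 2^N ≥ 17647.06; 2^14 = 16384, 2^15 = 32768.
Minimum N = 15.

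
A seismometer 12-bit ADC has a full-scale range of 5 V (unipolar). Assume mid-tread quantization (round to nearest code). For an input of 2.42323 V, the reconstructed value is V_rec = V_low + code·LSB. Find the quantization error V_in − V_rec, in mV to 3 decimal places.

One LSB is 5 V / 4096 = 1.221 mV.
(2.42323 − 0)/0.0012207 = 1985.1100; round gives code 1985.
Reconstructed: 2.4230957 V.
Difference: 0.000134297 V → 0.134 mV.

0.134 mV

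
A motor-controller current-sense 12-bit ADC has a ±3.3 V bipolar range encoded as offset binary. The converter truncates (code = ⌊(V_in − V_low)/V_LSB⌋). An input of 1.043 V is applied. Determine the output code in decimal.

code 2695

Full-scale span = 6.6 V; LSB = 6.6/2^12 = 1.611 mV.
(1.043 − (−3.3)) / 0.00161133 = 2695.292 LSBs.
So the output code is 2695.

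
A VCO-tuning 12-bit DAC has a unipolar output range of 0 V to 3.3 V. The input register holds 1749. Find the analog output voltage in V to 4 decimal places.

1.4091 V

LSB = 3.3 V / 2^12 = 0.806 mV.
V_out = 0 + 1749 × 0.000805664 V = 1.40911 V.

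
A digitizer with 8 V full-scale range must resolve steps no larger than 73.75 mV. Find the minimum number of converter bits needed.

7 bits

Number of steps required ≥ 8 V / 73.75 mV = 108.47.
Need 2^N ≥ 108.47; 2^6 = 64, 2^7 = 128.
Minimum N = 7.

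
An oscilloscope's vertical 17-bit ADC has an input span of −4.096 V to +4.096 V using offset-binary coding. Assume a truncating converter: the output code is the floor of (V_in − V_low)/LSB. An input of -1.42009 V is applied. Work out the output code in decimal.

code 42814

Full-scale span = 8.192 V; LSB = 8.192/2^17 = 62.50 µV.
(V_in − V_low)/LSB = (-1.42009 − (−4.096)) / 6.25e-05 = 42814.560.
Floor → code 42814.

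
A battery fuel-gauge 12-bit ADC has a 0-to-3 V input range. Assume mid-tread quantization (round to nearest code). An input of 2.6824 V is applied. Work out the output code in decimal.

With 4096 levels over 3 V, one step is 0.732 mV.
(2.6824 − 0) / 0.000732422 = 3662.370 LSBs.
Round → code 3662.

code 3662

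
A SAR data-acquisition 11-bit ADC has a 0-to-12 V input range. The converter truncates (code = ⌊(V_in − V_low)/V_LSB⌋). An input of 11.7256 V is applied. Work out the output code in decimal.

code 2001

Full-scale span = 12 V; LSB = 12/2^11 = 5.859 mV.
(11.7256 − 0) / 0.00585938 = 2001.169 LSBs.
Floor → code 2001.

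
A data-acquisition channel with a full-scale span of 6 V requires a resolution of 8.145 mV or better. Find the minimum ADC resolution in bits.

Number of steps required ≥ 6 V / 8.145 mV = 736.65.
Need 2^N ≥ 736.65; 2^9 = 512, 2^10 = 1024.
Minimum N = 10.

10 bits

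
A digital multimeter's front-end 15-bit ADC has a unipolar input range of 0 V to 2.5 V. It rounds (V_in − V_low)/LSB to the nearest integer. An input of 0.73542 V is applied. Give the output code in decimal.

LSB = 2.5 V / 32768 = 76.29 µV.
Input sits at 9639.297 steps above V_low.
round(9639.297) = 9639.

code 9639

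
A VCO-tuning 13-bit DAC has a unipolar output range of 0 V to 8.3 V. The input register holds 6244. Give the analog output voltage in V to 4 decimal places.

LSB = 8.3 V / 2^13 = 1.013 mV.
V_out = 0 + 6244 × 0.00101318 V = 6.32632 V.

6.3263 V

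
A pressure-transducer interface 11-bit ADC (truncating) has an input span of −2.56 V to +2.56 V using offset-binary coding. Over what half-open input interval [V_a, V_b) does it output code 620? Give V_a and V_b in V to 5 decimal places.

[-1.01000 V, -1.00750 V)

LSB = 5.12/2^11 = 2.500 mV.
V_a = V_low + 620·LSB = -1.01 V; V_b = V_low + 621·LSB = -1.0075 V.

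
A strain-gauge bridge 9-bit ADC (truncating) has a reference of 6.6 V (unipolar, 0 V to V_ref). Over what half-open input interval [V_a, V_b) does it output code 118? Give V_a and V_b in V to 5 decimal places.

[1.52109 V, 1.53398 V)

LSB = 6.6/2^9 = 12.891 mV.
V_a = V_low + 118·LSB = 1.52109 V; V_b = V_low + 119·LSB = 1.53398 V.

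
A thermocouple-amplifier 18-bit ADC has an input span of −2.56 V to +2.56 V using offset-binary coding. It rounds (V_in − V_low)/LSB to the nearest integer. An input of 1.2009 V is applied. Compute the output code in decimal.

Full-scale span = 5.12 V; LSB = 5.12/2^18 = 19.53 µV.
(V_in − V_low)/LSB = (1.2009 − (−2.56)) / 1.95313e-05 = 192558.080.
So the output code is 192558.

code 192558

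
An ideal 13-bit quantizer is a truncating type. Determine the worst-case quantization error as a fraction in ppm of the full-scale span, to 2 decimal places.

122.07 ppm

Truncating → worst-case error = 1 LSB = V_FS/2^13, so 1e+06/8192 = 122.07 ppm of full scale.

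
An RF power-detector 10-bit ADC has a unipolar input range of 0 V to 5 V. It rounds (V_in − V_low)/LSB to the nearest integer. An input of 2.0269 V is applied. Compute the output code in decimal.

code 415

With 1024 levels over 5 V, one step is 4.883 mV.
(2.0269 − 0) / 0.00488281 = 415.109 LSBs.
round(415.109) = 415.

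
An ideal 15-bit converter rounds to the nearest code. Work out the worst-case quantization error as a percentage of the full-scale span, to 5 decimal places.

0.00153 %

Rounding → worst-case error = ½ LSB = V_FS/2^16, so 100/65536 = 0.00152588 % of full scale.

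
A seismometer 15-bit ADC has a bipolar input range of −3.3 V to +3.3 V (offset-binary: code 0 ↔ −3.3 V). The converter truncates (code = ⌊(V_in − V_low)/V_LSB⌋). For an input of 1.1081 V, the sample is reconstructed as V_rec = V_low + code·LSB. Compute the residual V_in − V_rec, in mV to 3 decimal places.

One LSB is 6.6 V / 32768 = 201.42 µV.
(V_in − V_low)/LSB = (1.1081 − (−3.3))/0.000201416 = 21885.5486 → code 21885 (floor).
V_rec = (−3.3) + 21885·0.000201416 = 1.1079895 V.
V_in − V_rec = 0.000110498 V = 0.110 mV.

0.110 mV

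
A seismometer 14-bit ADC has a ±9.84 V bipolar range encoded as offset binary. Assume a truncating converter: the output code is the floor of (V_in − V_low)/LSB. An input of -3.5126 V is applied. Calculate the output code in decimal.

Full-scale span = 19.68 V; LSB = 19.68/2^14 = 1.201 mV.
Input sits at 5267.689 steps above V_low.
So the output code is 5267.

code 5267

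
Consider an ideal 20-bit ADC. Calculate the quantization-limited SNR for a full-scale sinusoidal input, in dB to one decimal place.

SNR ≈ 6.02·N + 1.76 dB = 6.02·20 + 1.76 = 122.16 dB.

122.2 dB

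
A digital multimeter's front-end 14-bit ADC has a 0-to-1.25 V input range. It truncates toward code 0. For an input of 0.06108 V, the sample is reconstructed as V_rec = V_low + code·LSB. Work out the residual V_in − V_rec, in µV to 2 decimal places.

Step size: 1.25 V ÷ 2^14 = 76.29 µV.
(V_in − V_low)/LSB = (0.06108 − 0)/7.62939e-05 = 800.5878 → code 800 (floor).
Reconstructed: 0.061035156 V.
Difference: 4.48438e-05 V → 44.84 µV.

44.84 µV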